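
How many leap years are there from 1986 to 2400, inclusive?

Multiples of 4 in [1986,2400]: 104.
Of those, multiples of 100: 5 (not leap unless ÷400).
Multiples of 400: 2.
Leap years = 104 − 5 + 2 = 101.

101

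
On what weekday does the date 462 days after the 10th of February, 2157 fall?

Thursday

First find the weekday of Feb 10, 2157. Doomsday rule: the anchor day for the 2100s is Sunday. For year 57: 57÷12 = 4 r 9, and 9÷4 = 2, so 4+9+2 = 15.
Sunday + 15 ≡ Monday — that's 2157's doomsday.
In February the doomsday date is Feb 28 (2157 is not a leap year).
Feb 10 is 18 days before Feb 28; 18 mod 7 = 4, so Monday − 4 = Thursday.
462 mod 7 = 0, so 462 days after a Thursday is Thursday + 0 = Thursday.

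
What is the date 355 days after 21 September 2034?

Sep has 30 days: +10 → Oct 1, 2034 (345 left).
Oct has 31 days: +31 → Nov 1, 2034 (314 left).
Nov has 30 days: +30 → Dec 1, 2034 (284 left).
Dec has 31 days: +31 → Jan 1, 2035 (253 left).
Jan has 31 days: +31 → Feb 1, 2035 (222 left).
Feb has 28 days: +28 → Mar 1, 2035 (194 left).
Mar has 31 days: +31 → Apr 1, 2035 (163 left).
Apr has 30 days: +30 → May 1, 2035 (133 left).
May has 31 days: +31 → Jun 1, 2035 (102 left).
Jun has 30 days: +30 → Jul 1, 2035 (72 left).
Jul has 31 days: +31 → Aug 1, 2035 (41 left).
Aug has 31 days: +31 → Sep 1, 2035 (10 left).
+10 → Sep 11, 2035.

September 11, 2035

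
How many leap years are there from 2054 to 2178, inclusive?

30

Multiples of 4 in [2054,2178]: 31.
Of those, multiples of 100: 1 (not leap unless ÷400).
Multiples of 400: 0.
Leap years = 31 − 1 + 0 = 30.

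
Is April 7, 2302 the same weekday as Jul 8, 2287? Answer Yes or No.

From Jul 8, 2287 to Apr 7, 2302 is 5386 days.
5386 mod 7 = 3, so they are different weekdays.
(Jul 8, 2287 is a Friday; Apr 7, 2302 is a Monday.)

No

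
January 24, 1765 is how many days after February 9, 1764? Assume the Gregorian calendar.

350

Feb 9, 1764 → Mar 9, 1764: 29 days (February has 29).
Mar 9, 1764 → Apr 9, 1764: 31 days (March has 31).
Apr 9, 1764 → May 9, 1764: 30 days (April has 30).
May 9, 1764 → Jun 9, 1764: 31 days (May has 31).
Jun 9, 1764 → Jul 9, 1764: 30 days (June has 30).
Jul 9, 1764 → Aug 9, 1764: 31 days (July has 31).
Aug 9, 1764 → Sep 9, 1764: 31 days (August has 31).
Sep 9, 1764 → Oct 9, 1764: 30 days (September has 30).
Oct 9, 1764 → Nov 9, 1764: 31 days (October has 31).
Nov 9, 1764 → Dec 9, 1764: 30 days (November has 30).
Dec 9, 1764 → Jan 9, 1765: 31 days (December has 31).
Jan 9, 1765 → Jan 24, 1765: 15 days.
Total: 350 days.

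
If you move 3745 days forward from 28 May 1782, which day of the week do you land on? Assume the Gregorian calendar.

Tuesday

May 28, 1782 is a Tuesday.
3745 mod 7 = 0, so 3745 days after a Tuesday is Tuesday + 0 = Tuesday.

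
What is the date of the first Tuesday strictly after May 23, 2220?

May 30, 2220

May 23, 2220 is a Tuesday.
From Tuesday to the next Tuesday is 7 days.
May 23, 2220 + 7 = May 30, 2220.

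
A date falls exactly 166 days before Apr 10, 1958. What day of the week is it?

Saturday

Apr 10, 1958 is a Thursday.
166 mod 7 = 5, so 166 days before a Thursday is Thursday − 5 = Saturday.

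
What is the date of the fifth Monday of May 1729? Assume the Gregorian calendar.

May 1, 1729 is a Sunday.
The first Monday is therefore May 2 (1 days later).
The fifth Monday is 2 + 4×7 = May 30.

May 30, 1729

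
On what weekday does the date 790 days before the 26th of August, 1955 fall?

Aug 26, 1955 is a Friday.
790 mod 7 = 6, so 790 days before a Friday is Friday − 6 = Saturday.

Saturday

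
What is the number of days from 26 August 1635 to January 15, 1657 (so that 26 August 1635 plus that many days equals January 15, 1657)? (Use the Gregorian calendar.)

7813

Aug 26, 1635 → Aug 26, 1636: 366 days (Feb 29, 1636 is in that span).
Aug 26, 1636 → Aug 26, 1637: 365 days.
Aug 26, 1637 → Aug 26, 1638: 365 days.
Aug 26, 1638 → Aug 26, 1639: 365 days.
Aug 26, 1639 → Aug 26, 1640: 366 days (Feb 29, 1640 is in that span).
Aug 26, 1640 → Aug 26, 1641: 365 days.
Aug 26, 1641 → Aug 26, 1642: 365 days.
Aug 26, 1642 → Aug 26, 1643: 365 days.
Aug 26, 1643 → Aug 26, 1644: 366 days (Feb 29, 1644 is in that span).
Aug 26, 1644 → Aug 26, 1645: 365 days.
Aug 26, 1645 → Aug 26, 1646: 365 days.
Aug 26, 1646 → Aug 26, 1647: 365 days.
Aug 26, 1647 → Aug 26, 1648: 366 days (Feb 29, 1648 is in that span).
Aug 26, 1648 → Aug 26, 1649: 365 days.
Aug 26, 1649 → Aug 26, 1650: 365 days.
Aug 26, 1650 → Aug 26, 1651: 365 days.
Aug 26, 1651 → Aug 26, 1652: 366 days (Feb 29, 1652 is in that span).
Aug 26, 1652 → Aug 26, 1653: 365 days.
Aug 26, 1653 → Aug 26, 1654: 365 days.
Aug 26, 1654 → Aug 26, 1655: 365 days.
Aug 26, 1655 → Aug 26, 1656: 366 days (Feb 29, 1656 is in that span).
Aug 26, 1656 → Sep 26, 1656: 31 days (August has 31).
Sep 26, 1656 → Oct 26, 1656: 30 days (September has 30).
Oct 26, 1656 → Nov 26, 1656: 31 days (October has 31).
Nov 26, 1656 → Dec 26, 1656: 30 days (November has 30).
Dec 26, 1656 → Jan 15, 1657: 20 days.
Total: 7813 days.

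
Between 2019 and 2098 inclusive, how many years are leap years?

20

Multiples of 4 in [2019,2098]: 20.
Of those, multiples of 100: 0 (not leap unless ÷400).
Multiples of 400: 0.
Leap years = 20 − 0 + 0 = 20.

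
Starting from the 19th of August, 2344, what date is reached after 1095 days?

August 19, 2347

+365 (one year) → Aug 19, 2345 (730 left).
+365 (one year) → Aug 19, 2346 (365 left).
Aug has 31 days: +13 → Sep 1, 2346 (352 left).
Sep has 30 days: +30 → Oct 1, 2346 (322 left).
Oct has 31 days: +31 → Nov 1, 2346 (291 left).
Nov has 30 days: +30 → Dec 1, 2346 (261 left).
Dec has 31 days: +31 → Jan 1, 2347 (230 left).
Jan has 31 days: +31 → Feb 1, 2347 (199 left).
Feb has 28 days: +28 → Mar 1, 2347 (171 left).
Mar has 31 days: +31 → Apr 1, 2347 (140 left).
Apr has 30 days: +30 → May 1, 2347 (110 left).
May has 31 days: +31 → Jun 1, 2347 (79 left).
Jun has 30 days: +30 → Jul 1, 2347 (49 left).
Jul has 31 days: +31 → Aug 1, 2347 (18 left).
+18 → Aug 19, 2347.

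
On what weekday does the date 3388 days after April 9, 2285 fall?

Thursday

Apr 9, 2285 is a Thursday.
3388 mod 7 = 0, so 3388 days after a Thursday is Thursday + 0 = Thursday.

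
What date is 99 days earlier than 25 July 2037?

April 17, 2037

−25 → Jun 30, 2037 (end of Jun, 30 days; 74 left).
−30 → May 31, 2037 (end of May, 31 days; 44 left).
−31 → Apr 30, 2037 (end of Apr, 30 days; 13 left).
−13 → Apr 17, 2037.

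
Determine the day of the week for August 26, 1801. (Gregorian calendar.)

Doomsday rule: the anchor day for the 1800s is Friday. For year 01: 1÷12 = 0 r 1, and 1÷4 = 0, so 0+1+0 = 1.
Friday + 1 ≡ Saturday — that's 1801's doomsday.
In August the doomsday date is Aug 8.
Aug 26 is 18 days after Aug 8; 18 mod 7 = 4, so Saturday + 4 = Wednesday.

Wednesday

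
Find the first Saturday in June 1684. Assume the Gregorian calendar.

June 1, 1684 is a Thursday.
The first Saturday is therefore June 3 (2 days later).

June 3, 1684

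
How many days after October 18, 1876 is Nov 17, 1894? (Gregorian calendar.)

Oct 18, 1876 → Oct 18, 1877: 365 days.
Oct 18, 1877 → Oct 18, 1878: 365 days.
Oct 18, 1878 → Oct 18, 1879: 365 days.
Oct 18, 1879 → Oct 18, 1880: 366 days (Feb 29, 1880 is in that span).
Oct 18, 1880 → Oct 18, 1881: 365 days.
Oct 18, 1881 → Oct 18, 1882: 365 days.
Oct 18, 1882 → Oct 18, 1883: 365 days.
Oct 18, 1883 → Oct 18, 1884: 366 days (Feb 29, 1884 is in that span).
Oct 18, 1884 → Oct 18, 1885: 365 days.
Oct 18, 1885 → Oct 18, 1886: 365 days.
Oct 18, 1886 → Oct 18, 1887: 365 days.
Oct 18, 1887 → Oct 18, 1888: 366 days (Feb 29, 1888 is in that span).
Oct 18, 1888 → Oct 18, 1889: 365 days.
Oct 18, 1889 → Oct 18, 1890: 365 days.
Oct 18, 1890 → Oct 18, 1891: 365 days.
Oct 18, 1891 → Oct 18, 1892: 366 days (Feb 29, 1892 is in that span).
Oct 18, 1892 → Oct 18, 1893: 365 days.
Oct 18, 1893 → Nov 18, 1893: 31 days (October has 31).
Nov 18, 1893 → Dec 18, 1893: 30 days (November has 30).
Dec 18, 1893 → Jan 18, 1894: 31 days (December has 31).
Jan 18, 1894 → Feb 18, 1894: 31 days (January has 31).
Feb 18, 1894 → Mar 18, 1894: 28 days (February has 28).
Mar 18, 1894 → Apr 18, 1894: 31 days (March has 31).
Apr 18, 1894 → May 18, 1894: 30 days (April has 30).
May 18, 1894 → Jun 18, 1894: 31 days (May has 31).
Jun 18, 1894 → Jul 18, 1894: 30 days (June has 30).
Jul 18, 1894 → Aug 18, 1894: 31 days (July has 31).
Aug 18, 1894 → Sep 18, 1894: 31 days (August has 31).
Sep 18, 1894 → Oct 18, 1894: 30 days (September has 30).
Oct 18, 1894 → Nov 17, 1894: 30 days.
Total: 6604 days.

6604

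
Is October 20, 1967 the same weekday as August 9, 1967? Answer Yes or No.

From Aug 9, 1967 to Oct 20, 1967 is 72 days.
72 mod 7 = 2, so they are different weekdays.
(Aug 9, 1967 is a Wednesday; Oct 20, 1967 is a Friday.)

No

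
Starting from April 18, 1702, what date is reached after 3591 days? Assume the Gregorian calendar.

+365 (one year) → Apr 18, 1703 (3226 left).
+366 (one year; includes Feb 29, 1704) → Apr 18, 1704 (2860 left).
+365 (one year) → Apr 18, 1705 (2495 left).
+365 (one year) → Apr 18, 1706 (2130 left).
+365 (one year) → Apr 18, 1707 (1765 left).
+366 (one year; includes Feb 29, 1708) → Apr 18, 1708 (1399 left).
+365 (one year) → Apr 18, 1709 (1034 left).
+365 (one year) → Apr 18, 1710 (669 left).
+365 (one year) → Apr 18, 1711 (304 left).
Apr has 30 days: +13 → May 1, 1711 (291 left).
May has 31 days: +31 → Jun 1, 1711 (260 left).
Jun has 30 days: +30 → Jul 1, 1711 (230 left).
Jul has 31 days: +31 → Aug 1, 1711 (199 left).
Aug has 31 days: +31 → Sep 1, 1711 (168 left).
Sep has 30 days: +30 → Oct 1, 1711 (138 left).
Oct has 31 days: +31 → Nov 1, 1711 (107 left).
Nov has 30 days: +30 → Dec 1, 1711 (77 left).
Dec has 31 days: +31 → Jan 1, 1712 (46 left).
Jan has 31 days: +31 → Feb 1, 1712 (15 left).
+15 → Feb 16, 1712.

February 16, 1712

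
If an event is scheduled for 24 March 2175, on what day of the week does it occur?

Doomsday rule: the anchor day for the 2100s is Sunday. For year 75: 75÷12 = 6 r 3, and 3÷4 = 0, so 6+3+0 = 9.
Sunday + 9 ≡ Tuesday — that's 2175's doomsday.
In March the doomsday date is Mar 14.
Mar 24 is 10 days after Mar 14; 10 mod 7 = 3, so Tuesday + 3 = Friday.

Friday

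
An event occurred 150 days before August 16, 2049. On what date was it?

−16 → Jul 31, 2049 (end of Jul, 31 days; 134 left).
−31 → Jun 30, 2049 (end of Jun, 30 days; 103 left).
−30 → May 31, 2049 (end of May, 31 days; 73 left).
−31 → Apr 30, 2049 (end of Apr, 30 days; 42 left).
−30 → Mar 31, 2049 (end of Mar, 31 days; 12 left).
−12 → Mar 19, 2049.

March 19, 2049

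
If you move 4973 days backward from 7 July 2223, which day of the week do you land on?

Friday

First find the weekday of Jul 7, 2223. Doomsday rule: the anchor day for the 2200s is Friday. For year 23: 23÷12 = 1 r 11, and 11÷4 = 2, so 1+11+2 = 14.
Friday + 14 ≡ Friday — that's 2223's doomsday.
In July the doomsday date is Jul 11.
Jul 7 is 4 days before Jul 11; 4 mod 7 = 4, so Friday − 4 = Monday.
4973 mod 7 = 3, so 4973 days before a Monday is Monday − 3 = Friday.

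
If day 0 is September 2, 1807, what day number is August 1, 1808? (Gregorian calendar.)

334

Sep 2, 1807 → Oct 2, 1807: 30 days (September has 30).
Oct 2, 1807 → Nov 2, 1807: 31 days (October has 31).
Nov 2, 1807 → Dec 2, 1807: 30 days (November has 30).
Dec 2, 1807 → Jan 2, 1808: 31 days (December has 31).
Jan 2, 1808 → Feb 2, 1808: 31 days (January has 31).
Feb 2, 1808 → Mar 2, 1808: 29 days (February has 29).
Mar 2, 1808 → Apr 2, 1808: 31 days (March has 31).
Apr 2, 1808 → May 2, 1808: 30 days (April has 30).
May 2, 1808 → Jun 2, 1808: 31 days (May has 31).
Jun 2, 1808 → Jul 2, 1808: 30 days (June has 30).
Jul 2, 1808 → Aug 1, 1808: 30 days.
Total: 334 days.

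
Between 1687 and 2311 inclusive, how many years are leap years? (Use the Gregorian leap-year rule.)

Multiples of 4 in [1687,2311]: 156.
Of those, multiples of 100: 7 (not leap unless ÷400).
Multiples of 400: 1.
Leap years = 156 − 7 + 1 = 150.

150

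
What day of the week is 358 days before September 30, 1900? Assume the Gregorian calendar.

First find the weekday of Sep 30, 1900. Doomsday rule: the anchor day for the 1900s is Wednesday. For year 00: 0÷12 = 0 r 0, and 0÷4 = 0, so 0+0+0 = 0.
Wednesday + 0 ≡ Wednesday — that's 1900's doomsday.
In September the doomsday date is Sep 5.
Sep 30 is 25 days after Sep 5; 25 mod 7 = 4, so Wednesday + 4 = Sunday.
358 mod 7 = 1, so 358 days before a Sunday is Sunday − 1 = Saturday.

Saturday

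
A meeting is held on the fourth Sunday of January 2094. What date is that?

January 1, 2094 is a Friday.
The first Sunday is therefore January 3 (2 days later).
The fourth Sunday is 3 + 3×7 = January 24.

January 24, 2094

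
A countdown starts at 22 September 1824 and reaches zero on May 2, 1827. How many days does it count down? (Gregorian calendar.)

952

Sep 22, 1824 → Sep 22, 1825: 365 days.
Sep 22, 1825 → Sep 22, 1826: 365 days.
Sep 22, 1826 → Oct 22, 1826: 30 days (September has 30).
Oct 22, 1826 → Nov 22, 1826: 31 days (October has 31).
Nov 22, 1826 → Dec 22, 1826: 30 days (November has 30).
Dec 22, 1826 → Jan 22, 1827: 31 days (December has 31).
Jan 22, 1827 → Feb 22, 1827: 31 days (January has 31).
Feb 22, 1827 → Mar 22, 1827: 28 days (February has 28).
Mar 22, 1827 → Apr 22, 1827: 31 days (March has 31).
Apr 22, 1827 → May 2, 1827: 10 days.
Total: 952 days.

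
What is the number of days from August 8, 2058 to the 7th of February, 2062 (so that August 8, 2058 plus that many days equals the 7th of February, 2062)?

1279

Aug 8, 2058 → Aug 8, 2059: 365 days.
Aug 8, 2059 → Aug 8, 2060: 366 days (Feb 29, 2060 is in that span).
Aug 8, 2060 → Aug 8, 2061: 365 days.
Aug 8, 2061 → Sep 8, 2061: 31 days (August has 31).
Sep 8, 2061 → Oct 8, 2061: 30 days (September has 30).
Oct 8, 2061 → Nov 8, 2061: 31 days (October has 31).
Nov 8, 2061 → Dec 8, 2061: 30 days (November has 30).
Dec 8, 2061 → Jan 8, 2062: 31 days (December has 31).
Jan 8, 2062 → Feb 7, 2062: 30 days.
Total: 1279 days.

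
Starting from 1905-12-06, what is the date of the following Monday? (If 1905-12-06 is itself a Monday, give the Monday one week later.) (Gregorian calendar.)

December 11, 1905

Dec 6, 1905 is a Wednesday.
From Wednesday to the next Monday is 5 days.
Dec 6, 1905 + 5 = Dec 11, 1905.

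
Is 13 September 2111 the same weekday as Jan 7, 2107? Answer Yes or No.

No

From Jan 7, 2107 to Sep 13, 2111 is 1710 days.
1710 mod 7 = 2, so they are different weekdays.
(Jan 7, 2107 is a Friday; Sep 13, 2111 is a Sunday.)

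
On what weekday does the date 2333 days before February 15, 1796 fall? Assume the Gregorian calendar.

Saturday

Feb 15, 1796 is a Monday.
2333 mod 7 = 2, so 2333 days before a Monday is Monday − 2 = Saturday.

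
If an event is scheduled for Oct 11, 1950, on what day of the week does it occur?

Wednesday

Doomsday rule: the anchor day for the 1900s is Wednesday. For year 50: 50÷12 = 4 r 2, and 2÷4 = 0, so 4+2+0 = 6.
Wednesday + 6 ≡ Tuesday — that's 1950's doomsday.
In October the doomsday date is Oct 10.
Oct 11 is 1 day after Oct 10; 1 mod 7 = 1, so Tuesday + 1 = Wednesday.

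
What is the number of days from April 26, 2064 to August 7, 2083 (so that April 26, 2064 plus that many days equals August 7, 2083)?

Apr 26, 2064 → Apr 26, 2065: 365 days.
Apr 26, 2065 → Apr 26, 2066: 365 days.
Apr 26, 2066 → Apr 26, 2067: 365 days.
Apr 26, 2067 → Apr 26, 2068: 366 days (Feb 29, 2068 is in that span).
Apr 26, 2068 → Apr 26, 2069: 365 days.
Apr 26, 2069 → Apr 26, 2070: 365 days.
Apr 26, 2070 → Apr 26, 2071: 365 days.
Apr 26, 2071 → Apr 26, 2072: 366 days (Feb 29, 2072 is in that span).
Apr 26, 2072 → Apr 26, 2073: 365 days.
Apr 26, 2073 → Apr 26, 2074: 365 days.
Apr 26, 2074 → Apr 26, 2075: 365 days.
Apr 26, 2075 → Apr 26, 2076: 366 days (Feb 29, 2076 is in that span).
Apr 26, 2076 → Apr 26, 2077: 365 days.
Apr 26, 2077 → Apr 26, 2078: 365 days.
Apr 26, 2078 → Apr 26, 2079: 365 days.
Apr 26, 2079 → Apr 26, 2080: 366 days (Feb 29, 2080 is in that span).
Apr 26, 2080 → Apr 26, 2081: 365 days.
Apr 26, 2081 → Apr 26, 2082: 365 days.
Apr 26, 2082 → Apr 26, 2083: 365 days.
Apr 26, 2083 → May 26, 2083: 30 days (April has 30).
May 26, 2083 → Jun 26, 2083: 31 days (May has 31).
Jun 26, 2083 → Jul 26, 2083: 30 days (June has 30).
Jul 26, 2083 → Aug 7, 2083: 12 days.
Total: 7042 days.

7042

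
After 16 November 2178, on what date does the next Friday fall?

November 20, 2178

Nov 16, 2178 is a Monday.
From Monday to the next Friday is 4 days.
Nov 16, 2178 + 4 = Nov 20, 2178.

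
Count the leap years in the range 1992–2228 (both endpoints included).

58

Multiples of 4 in [1992,2228]: 60.
Of those, multiples of 100: 3 (not leap unless ÷400).
Multiples of 400: 1.
Leap years = 60 − 3 + 1 = 58.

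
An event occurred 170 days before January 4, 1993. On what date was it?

−4 → Dec 31, 1992 (end of Dec, 31 days; 166 left).
−31 → Nov 30, 1992 (end of Nov, 30 days; 135 left).
−30 → Oct 31, 1992 (end of Oct, 31 days; 105 left).
−31 → Sep 30, 1992 (end of Sep, 30 days; 74 left).
−30 → Aug 31, 1992 (end of Aug, 31 days; 44 left).
−31 → Jul 31, 1992 (end of Jul, 31 days; 13 left).
−13 → Jul 18, 1992.

July 18, 1992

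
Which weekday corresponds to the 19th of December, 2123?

Doomsday rule: the anchor day for the 2100s is Sunday. For year 23: 23÷12 = 1 r 11, and 11÷4 = 2, so 1+11+2 = 14.
Sunday + 14 ≡ Sunday — that's 2123's doomsday.
In December the doomsday date is Dec 12.
Dec 19 is 7 days after Dec 12; 7 mod 7 = 0, so Sunday + 0 = Sunday.

Sunday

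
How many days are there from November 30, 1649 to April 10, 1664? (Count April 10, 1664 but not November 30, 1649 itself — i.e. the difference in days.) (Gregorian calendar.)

Nov 30, 1649 → Nov 30, 1650: 365 days.
Nov 30, 1650 → Nov 30, 1651: 365 days.
Nov 30, 1651 → Nov 30, 1652: 366 days (Feb 29, 1652 is in that span).
Nov 30, 1652 → Nov 30, 1653: 365 days.
Nov 30, 1653 → Nov 30, 1654: 365 days.
Nov 30, 1654 → Nov 30, 1655: 365 days.
Nov 30, 1655 → Nov 30, 1656: 366 days (Feb 29, 1656 is in that span).
Nov 30, 1656 → Nov 30, 1657: 365 days.
Nov 30, 1657 → Nov 30, 1658: 365 days.
Nov 30, 1658 → Nov 30, 1659: 365 days.
Nov 30, 1659 → Nov 30, 1660: 366 days (Feb 29, 1660 is in that span).
Nov 30, 1660 → Nov 30, 1661: 365 days.
Nov 30, 1661 → Nov 30, 1662: 365 days.
Nov 30, 1662 → Nov 30, 1663: 365 days.
Nov 30, 1663 → Dec 30, 1663: 30 days (November has 30).
Dec 30, 1663 → Jan 30, 1664: 31 days (December has 31).
Jan 30, 1664 → Feb 29, 1664: 30 days (January has 31).
Feb 29, 1664 → Mar 29, 1664: 29 days (February has 29).
Mar 29, 1664 → Apr 10, 1664: 12 days.
Total: 5245 days.

5245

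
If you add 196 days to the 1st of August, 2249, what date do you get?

February 13, 2250

Aug has 31 days: +31 → Sep 1, 2249 (165 left).
Sep has 30 days: +30 → Oct 1, 2249 (135 left).
Oct has 31 days: +31 → Nov 1, 2249 (104 left).
Nov has 30 days: +30 → Dec 1, 2249 (74 left).
Dec has 31 days: +31 → Jan 1, 2250 (43 left).
Jan has 31 days: +31 → Feb 1, 2250 (12 left).
+12 → Feb 13, 2250.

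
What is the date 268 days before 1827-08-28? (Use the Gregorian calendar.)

December 3, 1826

−28 → Jul 31, 1827 (end of Jul, 31 days; 240 left).
−31 → Jun 30, 1827 (end of Jun, 30 days; 209 left).
−30 → May 31, 1827 (end of May, 31 days; 179 left).
−31 → Apr 30, 1827 (end of Apr, 30 days; 148 left).
−30 → Mar 31, 1827 (end of Mar, 31 days; 118 left).
−31 → Feb 28, 1827 (end of Feb, 28 days; 87 left).
−28 → Jan 31, 1827 (end of Jan, 31 days; 59 left).
−31 → Dec 31, 1826 (end of Dec, 31 days; 28 left).
−28 → Dec 3, 1826.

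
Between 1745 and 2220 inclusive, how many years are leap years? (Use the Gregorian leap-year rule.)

115

Multiples of 4 in [1745,2220]: 119.
Of those, multiples of 100: 5 (not leap unless ÷400).
Multiples of 400: 1.
Leap years = 119 − 5 + 1 = 115.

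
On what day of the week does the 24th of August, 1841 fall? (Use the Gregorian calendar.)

Doomsday rule: the anchor day for the 1800s is Friday. For year 41: 41÷12 = 3 r 5, and 5÷4 = 1, so 3+5+1 = 9.
Friday + 9 ≡ Sunday — that's 1841's doomsday.
In August the doomsday date is Aug 8.
Aug 24 is 16 days after Aug 8; 16 mod 7 = 2, so Sunday + 2 = Tuesday.

Tuesday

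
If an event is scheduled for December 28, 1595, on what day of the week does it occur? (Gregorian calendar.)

Doomsday rule: the anchor day for the 1500s is Wednesday. For year 95: 95÷12 = 7 r 11, and 11÷4 = 2, so 7+11+2 = 20.
Wednesday + 20 ≡ Tuesday — that's 1595's doomsday.
In December the doomsday date is Dec 12.
Dec 28 is 16 days after Dec 12; 16 mod 7 = 2, so Tuesday + 2 = Thursday.

Thursday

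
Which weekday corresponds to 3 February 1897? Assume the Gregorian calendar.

Doomsday rule: the anchor day for the 1800s is Friday. For year 97: 97÷12 = 8 r 1, and 1÷4 = 0, so 8+1+0 = 9.
Friday + 9 ≡ Sunday — that's 1897's doomsday.
In February the doomsday date is Feb 28 (1897 is not a leap year).
Feb 3 is 25 days before Feb 28; 25 mod 7 = 4, so Sunday − 4 = Wednesday.

Wednesday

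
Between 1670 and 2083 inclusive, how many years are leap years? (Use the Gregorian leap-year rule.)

100

Multiples of 4 in [1670,2083]: 103.
Of those, multiples of 100: 4 (not leap unless ÷400).
Multiples of 400: 1.
Leap years = 103 − 4 + 1 = 100.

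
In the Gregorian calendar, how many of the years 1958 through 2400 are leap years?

108

Multiples of 4 in [1958,2400]: 111.
Of those, multiples of 100: 5 (not leap unless ÷400).
Multiples of 400: 2.
Leap years = 111 − 5 + 2 = 108.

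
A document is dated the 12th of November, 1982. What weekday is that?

Doomsday rule: the anchor day for the 1900s is Wednesday. For year 82: 82÷12 = 6 r 10, and 10÷4 = 2, so 6+10+2 = 18.
Wednesday + 18 ≡ Sunday — that's 1982's doomsday.
In November the doomsday date is Nov 7.
Nov 12 is 5 days after Nov 7; 5 mod 7 = 5, so Sunday + 5 = Friday.

Friday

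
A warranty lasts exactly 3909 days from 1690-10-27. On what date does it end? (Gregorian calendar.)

+365 (one year) → Oct 27, 1691 (3544 left).
+366 (one year; includes Feb 29, 1692) → Oct 27, 1692 (3178 left).
+365 (one year) → Oct 27, 1693 (2813 left).
+365 (one year) → Oct 27, 1694 (2448 left).
+365 (one year) → Oct 27, 1695 (2083 left).
+366 (one year; includes Feb 29, 1696) → Oct 27, 1696 (1717 left).
+365 (one year) → Oct 27, 1697 (1352 left).
+365 (one year) → Oct 27, 1698 (987 left).
+365 (one year) → Oct 27, 1699 (622 left).
+365 (one year) → Oct 27, 1700 (257 left).
Oct has 31 days: +5 → Nov 1, 1700 (252 left).
Nov has 30 days: +30 → Dec 1, 1700 (222 left).
Dec has 31 days: +31 → Jan 1, 1701 (191 left).
Jan has 31 days: +31 → Feb 1, 1701 (160 left).
Feb has 28 days: +28 → Mar 1, 1701 (132 left).
Mar has 31 days: +31 → Apr 1, 1701 (101 left).
Apr has 30 days: +30 → May 1, 1701 (71 left).
May has 31 days: +31 → Jun 1, 1701 (40 left).
Jun has 30 days: +30 → Jul 1, 1701 (10 left).
+10 → Jul 11, 1701.

July 11, 1701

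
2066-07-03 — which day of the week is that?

Saturday

Doomsday rule: the anchor day for the 2000s is Tuesday. For year 66: 66÷12 = 5 r 6, and 6÷4 = 1, so 5+6+1 = 12.
Tuesday + 12 ≡ Sunday — that's 2066's doomsday.
In July the doomsday date is Jul 11.
Jul 3 is 8 days before Jul 11; 8 mod 7 = 1, so Sunday − 1 = Saturday.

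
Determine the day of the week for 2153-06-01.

Friday

January 1, 2153 is a Monday.
Jan 1, 2153 → Feb 1, 2153: 31 days (January has 31).
Feb 1, 2153 → Mar 1, 2153: 28 days (February has 28).
Mar 1, 2153 → Apr 1, 2153: 31 days (March has 31).
Apr 1, 2153 → May 1, 2153: 30 days (April has 30).
May 1, 2153 → Jun 1, 2153: 31 days.
Total: 151 days.
151 mod 7 = 4, so Monday + 4 = Friday.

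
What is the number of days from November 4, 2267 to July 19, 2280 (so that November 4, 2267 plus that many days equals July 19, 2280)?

4641

Nov 4, 2267 → Nov 4, 2268: 366 days (Feb 29, 2268 is in that span).
Nov 4, 2268 → Nov 4, 2269: 365 days.
Nov 4, 2269 → Nov 4, 2270: 365 days.
Nov 4, 2270 → Nov 4, 2271: 365 days.
Nov 4, 2271 → Nov 4, 2272: 366 days (Feb 29, 2272 is in that span).
Nov 4, 2272 → Nov 4, 2273: 365 days.
Nov 4, 2273 → Nov 4, 2274: 365 days.
Nov 4, 2274 → Nov 4, 2275: 365 days.
Nov 4, 2275 → Nov 4, 2276: 366 days (Feb 29, 2276 is in that span).
Nov 4, 2276 → Nov 4, 2277: 365 days.
Nov 4, 2277 → Nov 4, 2278: 365 days.
Nov 4, 2278 → Nov 4, 2279: 365 days.
Nov 4, 2279 → Dec 4, 2279: 30 days (November has 30).
Dec 4, 2279 → Jan 4, 2280: 31 days (December has 31).
Jan 4, 2280 → Feb 4, 2280: 31 days (January has 31).
Feb 4, 2280 → Mar 4, 2280: 29 days (February has 29).
Mar 4, 2280 → Apr 4, 2280: 31 days (March has 31).
Apr 4, 2280 → May 4, 2280: 30 days (April has 30).
May 4, 2280 → Jun 4, 2280: 31 days (May has 31).
Jun 4, 2280 → Jul 4, 2280: 30 days (June has 30).
Jul 4, 2280 → Jul 19, 2280: 15 days.
Total: 4641 days.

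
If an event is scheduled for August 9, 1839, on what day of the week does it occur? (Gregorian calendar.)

Friday

Doomsday rule: the anchor day for the 1800s is Friday. For year 39: 39÷12 = 3 r 3, and 3÷4 = 0, so 3+3+0 = 6.
Friday + 6 ≡ Thursday — that's 1839's doomsday.
In August the doomsday date is Aug 8.
Aug 9 is 1 day after Aug 8; 1 mod 7 = 1, so Thursday + 1 = Friday.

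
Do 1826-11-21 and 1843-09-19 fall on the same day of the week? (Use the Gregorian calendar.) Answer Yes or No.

Yes

From Nov 21, 1826 to Sep 19, 1843 is 6146 days.
6146 mod 7 = 0, so they are the same weekday.
(Nov 21, 1826 is a Tuesday; Sep 19, 1843 is a Tuesday.)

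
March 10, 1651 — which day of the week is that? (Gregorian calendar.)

Friday

Doomsday rule: the anchor day for the 1600s is Tuesday. For year 51: 51÷12 = 4 r 3, and 3÷4 = 0, so 4+3+0 = 7.
Tuesday + 7 ≡ Tuesday — that's 1651's doomsday.
In March the doomsday date is Mar 14.
Mar 10 is 4 days before Mar 14; 4 mod 7 = 4, so Tuesday − 4 = Friday.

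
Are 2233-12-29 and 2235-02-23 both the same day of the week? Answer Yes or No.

No

From Dec 29, 2233 to Feb 23, 2235 is 421 days.
421 mod 7 = 1, so they are different weekdays.
(Dec 29, 2233 is a Sunday; Feb 23, 2235 is a Monday.)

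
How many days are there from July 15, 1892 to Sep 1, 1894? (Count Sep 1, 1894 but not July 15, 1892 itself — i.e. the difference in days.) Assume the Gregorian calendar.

Jul 15, 1892 → Jul 15, 1893: 365 days.
Jul 15, 1893 → Jul 15, 1894: 365 days.
Jul 15, 1894 → Aug 15, 1894: 31 days (July has 31).
Aug 15, 1894 → Sep 1, 1894: 17 days.
Total: 778 days.

778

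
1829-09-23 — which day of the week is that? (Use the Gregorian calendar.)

Doomsday rule: the anchor day for the 1800s is Friday. For year 29: 29÷12 = 2 r 5, and 5÷4 = 1, so 2+5+1 = 8.
Friday + 8 ≡ Saturday — that's 1829's doomsday.
In September the doomsday date is Sep 5.
Sep 23 is 18 days after Sep 5; 18 mod 7 = 4, so Saturday + 4 = Wednesday.

Wednesday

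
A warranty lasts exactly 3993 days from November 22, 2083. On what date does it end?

+366 (one year; includes Feb 29, 2084) → Nov 22, 2084 (3627 left).
+365 (one year) → Nov 22, 2085 (3262 left).
+365 (one year) → Nov 22, 2086 (2897 left).
+365 (one year) → Nov 22, 2087 (2532 left).
+366 (one year; includes Feb 29, 2088) → Nov 22, 2088 (2166 left).
+365 (one year) → Nov 22, 2089 (1801 left).
+365 (one year) → Nov 22, 2090 (1436 left).
+365 (one year) → Nov 22, 2091 (1071 left).
+366 (one year; includes Feb 29, 2092) → Nov 22, 2092 (705 left).
+365 (one year) → Nov 22, 2093 (340 left).
Nov has 30 days: +9 → Dec 1, 2093 (331 left).
Dec has 31 days: +31 → Jan 1, 2094 (300 left).
Jan has 31 days: +31 → Feb 1, 2094 (269 left).
Feb has 28 days: +28 → Mar 1, 2094 (241 left).
Mar has 31 days: +31 → Apr 1, 2094 (210 left).
Apr has 30 days: +30 → May 1, 2094 (180 left).
May has 31 days: +31 → Jun 1, 2094 (149 left).
Jun has 30 days: +30 → Jul 1, 2094 (119 left).
Jul has 31 days: +31 → Aug 1, 2094 (88 left).
Aug has 31 days: +31 → Sep 1, 2094 (57 left).
Sep has 30 days: +30 → Oct 1, 2094 (27 left).
+27 → Oct 28, 2094.

October 28, 2094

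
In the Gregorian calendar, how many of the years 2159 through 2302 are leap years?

Multiples of 4 in [2159,2302]: 36.
Of those, multiples of 100: 2 (not leap unless ÷400).
Multiples of 400: 0.
Leap years = 36 − 2 + 0 = 34.

34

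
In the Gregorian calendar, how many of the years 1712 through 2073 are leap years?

89

Multiples of 4 in [1712,2073]: 91.
Of those, multiples of 100: 3 (not leap unless ÷400).
Multiples of 400: 1.
Leap years = 91 − 3 + 1 = 89.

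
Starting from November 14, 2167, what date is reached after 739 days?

+366 (one year; includes Feb 29, 2168) → Nov 14, 2168 (373 left).
Nov has 30 days: +17 → Dec 1, 2168 (356 left).
Dec has 31 days: +31 → Jan 1, 2169 (325 left).
Jan has 31 days: +31 → Feb 1, 2169 (294 left).
Feb has 28 days: +28 → Mar 1, 2169 (266 left).
Mar has 31 days: +31 → Apr 1, 2169 (235 left).
Apr has 30 days: +30 → May 1, 2169 (205 left).
May has 31 days: +31 → Jun 1, 2169 (174 left).
Jun has 30 days: +30 → Jul 1, 2169 (144 left).
Jul has 31 days: +31 → Aug 1, 2169 (113 left).
Aug has 31 days: +31 → Sep 1, 2169 (82 left).
Sep has 30 days: +30 → Oct 1, 2169 (52 left).
Oct has 31 days: +31 → Nov 1, 2169 (21 left).
+21 → Nov 22, 2169.

November 22, 2169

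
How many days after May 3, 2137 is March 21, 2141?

1418

May 3, 2137 → May 3, 2138: 365 days.
May 3, 2138 → May 3, 2139: 365 days.
May 3, 2139 → May 3, 2140: 366 days (Feb 29, 2140 is in that span).
May 3, 2140 → Jun 3, 2140: 31 days (May has 31).
Jun 3, 2140 → Jul 3, 2140: 30 days (June has 30).
Jul 3, 2140 → Aug 3, 2140: 31 days (July has 31).
Aug 3, 2140 → Sep 3, 2140: 31 days (August has 31).
Sep 3, 2140 → Oct 3, 2140: 30 days (September has 30).
Oct 3, 2140 → Nov 3, 2140: 31 days (October has 31).
Nov 3, 2140 → Dec 3, 2140: 30 days (November has 30).
Dec 3, 2140 → Jan 3, 2141: 31 days (December has 31).
Jan 3, 2141 → Feb 3, 2141: 31 days (January has 31).
Feb 3, 2141 → Mar 3, 2141: 28 days (February has 28).
Mar 3, 2141 → Mar 21, 2141: 18 days.
Total: 1418 days.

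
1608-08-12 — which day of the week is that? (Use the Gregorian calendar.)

Doomsday rule: the anchor day for the 1600s is Tuesday. For year 08: 8÷12 = 0 r 8, and 8÷4 = 2, so 0+8+2 = 10.
Tuesday + 10 ≡ Friday — that's 1608's doomsday.
In August the doomsday date is Aug 8.
Aug 12 is 4 days after Aug 8; 4 mod 7 = 4, so Friday + 4 = Tuesday.

Tuesday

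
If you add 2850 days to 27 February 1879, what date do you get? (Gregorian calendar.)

December 17, 1886

+365 (one year) → Feb 27, 1880 (2485 left).
+366 (one year; includes Feb 29, 1880) → Feb 27, 1881 (2119 left).
+365 (one year) → Feb 27, 1882 (1754 left).
+365 (one year) → Feb 27, 1883 (1389 left).
+365 (one year) → Feb 27, 1884 (1024 left).
+366 (one year; includes Feb 29, 1884) → Feb 27, 1885 (658 left).
+365 (one year) → Feb 27, 1886 (293 left).
Feb has 28 days: +2 → Mar 1, 1886 (291 left).
Mar has 31 days: +31 → Apr 1, 1886 (260 left).
Apr has 30 days: +30 → May 1, 1886 (230 left).
May has 31 days: +31 → Jun 1, 1886 (199 left).
Jun has 30 days: +30 → Jul 1, 1886 (169 left).
Jul has 31 days: +31 → Aug 1, 1886 (138 left).
Aug has 31 days: +31 → Sep 1, 1886 (107 left).
Sep has 30 days: +30 → Oct 1, 1886 (77 left).
Oct has 31 days: +31 → Nov 1, 1886 (46 left).
Nov has 30 days: +30 → Dec 1, 1886 (16 left).
+16 → Dec 17, 1886.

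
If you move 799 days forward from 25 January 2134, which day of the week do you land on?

Jan 25, 2134 is a Monday.
799 mod 7 = 1, so 799 days after a Monday is Monday + 1 = Tuesday.

Tuesday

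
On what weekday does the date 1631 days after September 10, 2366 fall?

Saturday

First find the weekday of Sep 10, 2366. Doomsday rule: the anchor day for the 2300s is Wednesday. For year 66: 66÷12 = 5 r 6, and 6÷4 = 1, so 5+6+1 = 12.
Wednesday + 12 ≡ Monday — that's 2366's doomsday.
In September the doomsday date is Sep 5.
Sep 10 is 5 days after Sep 5; 5 mod 7 = 5, so Monday + 5 = Saturday.
1631 mod 7 = 0, so 1631 days after a Saturday is Saturday + 0 = Saturday.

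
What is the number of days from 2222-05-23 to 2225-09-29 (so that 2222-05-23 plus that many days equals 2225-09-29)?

May 23, 2222 → May 23, 2223: 365 days.
May 23, 2223 → May 23, 2224: 366 days (Feb 29, 2224 is in that span).
May 23, 2224 → May 23, 2225: 365 days.
May 23, 2225 → Jun 23, 2225: 31 days (May has 31).
Jun 23, 2225 → Jul 23, 2225: 30 days (June has 30).
Jul 23, 2225 → Aug 23, 2225: 31 days (July has 31).
Aug 23, 2225 → Sep 23, 2225: 31 days (August has 31).
Sep 23, 2225 → Sep 29, 2225: 6 days.
Total: 1225 days.

1225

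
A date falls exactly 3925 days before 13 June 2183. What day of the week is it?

Sunday

First find the weekday of Jun 13, 2183. Doomsday rule: the anchor day for the 2100s is Sunday. For year 83: 83÷12 = 6 r 11, and 11÷4 = 2, so 6+11+2 = 19.
Sunday + 19 ≡ Friday — that's 2183's doomsday.
In June the doomsday date is Jun 6.
Jun 13 is 7 days after Jun 6; 7 mod 7 = 0, so Friday + 0 = Friday.
3925 mod 7 = 5, so 3925 days before a Friday is Friday − 5 = Sunday.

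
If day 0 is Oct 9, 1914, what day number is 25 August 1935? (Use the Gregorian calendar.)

Oct 9, 1914 → Oct 9, 1915: 365 days.
Oct 9, 1915 → Oct 9, 1916: 366 days (Feb 29, 1916 is in that span).
Oct 9, 1916 → Oct 9, 1917: 365 days.
Oct 9, 1917 → Oct 9, 1918: 365 days.
Oct 9, 1918 → Oct 9, 1919: 365 days.
Oct 9, 1919 → Oct 9, 1920: 366 days (Feb 29, 1920 is in that span).
Oct 9, 1920 → Oct 9, 1921: 365 days.
Oct 9, 1921 → Oct 9, 1922: 365 days.
Oct 9, 1922 → Oct 9, 1923: 365 days.
Oct 9, 1923 → Oct 9, 1924: 366 days (Feb 29, 1924 is in that span).
Oct 9, 1924 → Oct 9, 1925: 365 days.
Oct 9, 1925 → Oct 9, 1926: 365 days.
Oct 9, 1926 → Oct 9, 1927: 365 days.
Oct 9, 1927 → Oct 9, 1928: 366 days (Feb 29, 1928 is in that span).
Oct 9, 1928 → Oct 9, 1929: 365 days.
Oct 9, 1929 → Oct 9, 1930: 365 days.
Oct 9, 1930 → Oct 9, 1931: 365 days.
Oct 9, 1931 → Oct 9, 1932: 366 days (Feb 29, 1932 is in that span).
Oct 9, 1932 → Oct 9, 1933: 365 days.
Oct 9, 1933 → Oct 9, 1934: 365 days.
Oct 9, 1934 → Nov 9, 1934: 31 days (October has 31).
Nov 9, 1934 → Dec 9, 1934: 30 days (November has 30).
Dec 9, 1934 → Jan 9, 1935: 31 days (December has 31).
Jan 9, 1935 → Feb 9, 1935: 31 days (January has 31).
Feb 9, 1935 → Mar 9, 1935: 28 days (February has 28).
Mar 9, 1935 → Apr 9, 1935: 31 days (March has 31).
Apr 9, 1935 → May 9, 1935: 30 days (April has 30).
May 9, 1935 → Jun 9, 1935: 31 days (May has 31).
Jun 9, 1935 → Jul 9, 1935: 30 days (June has 30).
Jul 9, 1935 → Aug 9, 1935: 31 days (July has 31).
Aug 9, 1935 → Aug 25, 1935: 16 days.
Total: 7625 days.

7625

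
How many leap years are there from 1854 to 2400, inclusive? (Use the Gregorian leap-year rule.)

133

Multiples of 4 in [1854,2400]: 137.
Of those, multiples of 100: 6 (not leap unless ÷400).
Multiples of 400: 2.
Leap years = 137 − 6 + 2 = 133.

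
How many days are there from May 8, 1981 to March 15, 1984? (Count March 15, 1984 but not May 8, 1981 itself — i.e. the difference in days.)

1042

May 8, 1981 → May 8, 1982: 365 days.
May 8, 1982 → May 8, 1983: 365 days.
May 8, 1983 → Jun 8, 1983: 31 days (May has 31).
Jun 8, 1983 → Jul 8, 1983: 30 days (June has 30).
Jul 8, 1983 → Aug 8, 1983: 31 days (July has 31).
Aug 8, 1983 → Sep 8, 1983: 31 days (August has 31).
Sep 8, 1983 → Oct 8, 1983: 30 days (September has 30).
Oct 8, 1983 → Nov 8, 1983: 31 days (October has 31).
Nov 8, 1983 → Dec 8, 1983: 30 days (November has 30).
Dec 8, 1983 → Jan 8, 1984: 31 days (December has 31).
Jan 8, 1984 → Feb 8, 1984: 31 days (January has 31).
Feb 8, 1984 → Mar 8, 1984: 29 days (February has 29).
Mar 8, 1984 → Mar 15, 1984: 7 days.
Total: 1042 days.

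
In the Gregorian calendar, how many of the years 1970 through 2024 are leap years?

14

Multiples of 4 in [1970,2024]: 14.
Of those, multiples of 100: 1 (not leap unless ÷400).
Multiples of 400: 1.
Leap years = 14 − 1 + 1 = 14.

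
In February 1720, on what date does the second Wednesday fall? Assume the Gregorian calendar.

February 14, 1720

February 1, 1720 is a Thursday.
The first Wednesday is therefore February 7 (6 days later).
The second Wednesday is 7 + 1×7 = February 14.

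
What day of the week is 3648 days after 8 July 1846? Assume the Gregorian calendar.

First find the weekday of Jul 8, 1846. Doomsday rule: the anchor day for the 1800s is Friday. For year 46: 46÷12 = 3 r 10, and 10÷4 = 2, so 3+10+2 = 15.
Friday + 15 ≡ Saturday — that's 1846's doomsday.
In July the doomsday date is Jul 11.
Jul 8 is 3 days before Jul 11; 3 mod 7 = 3, so Saturday − 3 = Wednesday.
3648 mod 7 = 1, so 3648 days after a Wednesday is Wednesday + 1 = Thursday.

Thursday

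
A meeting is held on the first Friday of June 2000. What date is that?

June 1, 2000 is a Thursday.
The first Friday is therefore June 2 (1 days later).

June 2, 2000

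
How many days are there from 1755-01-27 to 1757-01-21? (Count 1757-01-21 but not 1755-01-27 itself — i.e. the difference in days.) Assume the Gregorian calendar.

Jan 27, 1755 → Jan 27, 1756: 365 days.
Jan 27, 1756 → Feb 27, 1756: 31 days (January has 31).
Feb 27, 1756 → Mar 27, 1756: 29 days (February has 29).
Mar 27, 1756 → Apr 27, 1756: 31 days (March has 31).
Apr 27, 1756 → May 27, 1756: 30 days (April has 30).
May 27, 1756 → Jun 27, 1756: 31 days (May has 31).
Jun 27, 1756 → Jul 27, 1756: 30 days (June has 30).
Jul 27, 1756 → Aug 27, 1756: 31 days (July has 31).
Aug 27, 1756 → Sep 27, 1756: 31 days (August has 31).
Sep 27, 1756 → Oct 27, 1756: 30 days (September has 30).
Oct 27, 1756 → Nov 27, 1756: 31 days (October has 31).
Nov 27, 1756 → Dec 27, 1756: 30 days (November has 30).
Dec 27, 1756 → Jan 21, 1757: 25 days.
Total: 725 days.

725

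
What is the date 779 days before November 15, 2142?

September 27, 2140

−365 (one year) → Nov 15, 2141 (414 left).
−365 (one year) → Nov 15, 2140 (49 left).
−15 → Oct 31, 2140 (end of Oct, 31 days; 34 left).
−31 → Sep 30, 2140 (end of Sep, 30 days; 3 left).
−3 → Sep 27, 2140.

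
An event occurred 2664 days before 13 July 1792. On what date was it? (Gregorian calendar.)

March 28, 1785

−366 (one year; includes Feb 29, 1792) → Jul 13, 1791 (2298 left).
−365 (one year) → Jul 13, 1790 (1933 left).
−365 (one year) → Jul 13, 1789 (1568 left).
−365 (one year) → Jul 13, 1788 (1203 left).
−366 (one year; includes Feb 29, 1788) → Jul 13, 1787 (837 left).
−365 (one year) → Jul 13, 1786 (472 left).
−365 (one year) → Jul 13, 1785 (107 left).
−13 → Jun 30, 1785 (end of Jun, 30 days; 94 left).
−30 → May 31, 1785 (end of May, 31 days; 64 left).
−31 → Apr 30, 1785 (end of Apr, 30 days; 33 left).
−30 → Mar 31, 1785 (end of Mar, 31 days; 3 left).
−3 → Mar 28, 1785.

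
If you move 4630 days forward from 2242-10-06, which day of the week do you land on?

First find the weekday of Oct 6, 2242. Doomsday rule: the anchor day for the 2200s is Friday. For year 42: 42÷12 = 3 r 6, and 6÷4 = 1, so 3+6+1 = 10.
Friday + 10 ≡ Monday — that's 2242's doomsday.
In October the doomsday date is Oct 10.
Oct 6 is 4 days before Oct 10; 4 mod 7 = 4, so Monday − 4 = Thursday.
4630 mod 7 = 3, so 4630 days after a Thursday is Thursday + 3 = Sunday.

Sunday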